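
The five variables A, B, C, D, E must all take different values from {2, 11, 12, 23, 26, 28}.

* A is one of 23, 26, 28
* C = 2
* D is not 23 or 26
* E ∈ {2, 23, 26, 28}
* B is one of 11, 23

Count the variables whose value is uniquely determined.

C's domain is down to {2}, so C = 2. Strike 2 from D, E.
Determined: C=2. The other variables each still have more than one consistent value. That makes 1.

1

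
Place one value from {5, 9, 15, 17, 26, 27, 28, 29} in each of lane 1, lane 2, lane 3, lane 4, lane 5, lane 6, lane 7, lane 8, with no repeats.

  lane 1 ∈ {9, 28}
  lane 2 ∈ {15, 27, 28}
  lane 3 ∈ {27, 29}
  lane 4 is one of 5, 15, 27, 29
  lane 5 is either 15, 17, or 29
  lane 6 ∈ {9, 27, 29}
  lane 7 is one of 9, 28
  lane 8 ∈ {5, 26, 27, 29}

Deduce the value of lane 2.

The 8 variables draw from only 8 values {5, 9, 15, 17, 26, 27, 28, 29}, so each is used; only lane 5 can be 17, hence lane 5 = 17.
Among the 7 still-open variables, 26 fits only lane 8 (and all 7 values in {5, 9, 15, 26, 27, 28, 29} must be used), so lane 8 = 26.
Among the 6 still-open variables, 5 fits only lane 4 (and all 6 values in {5, 9, 15, 27, 28, 29} must be used), so lane 4 = 5.
The 5 still-open variables draw from only 5 values {9, 15, 27, 28, 29}, so each is used; only lane 2 can be 15, hence lane 2 = 15.

15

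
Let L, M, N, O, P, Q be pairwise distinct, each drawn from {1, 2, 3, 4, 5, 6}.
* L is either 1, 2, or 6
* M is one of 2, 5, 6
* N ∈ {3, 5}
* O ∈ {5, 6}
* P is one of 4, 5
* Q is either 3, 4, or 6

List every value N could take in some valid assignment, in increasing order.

The 6 variables together cover exactly {1, 2, 3, 4, 5, 6} — 6 values for 6 variables — and 1 appears only in L's list, so L = 1.
The 5 still-open variables draw from only 5 values {2, 3, 4, 5, 6}, so each is used; only M can be 2, hence M = 2.
No further eliminations apply; N can still be any of 3, 5.

3, 5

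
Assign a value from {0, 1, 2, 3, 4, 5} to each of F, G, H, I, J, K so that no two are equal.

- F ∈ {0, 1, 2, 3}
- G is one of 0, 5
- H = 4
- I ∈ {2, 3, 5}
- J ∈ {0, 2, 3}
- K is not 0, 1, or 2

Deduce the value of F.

H's domain is down to {4}, so H = 4. So K can't be 4.
Among the 5 still-open variables, 1 fits only F (and all 5 values in {0, 1, 2, 3, 5} must be used), so F = 1.

1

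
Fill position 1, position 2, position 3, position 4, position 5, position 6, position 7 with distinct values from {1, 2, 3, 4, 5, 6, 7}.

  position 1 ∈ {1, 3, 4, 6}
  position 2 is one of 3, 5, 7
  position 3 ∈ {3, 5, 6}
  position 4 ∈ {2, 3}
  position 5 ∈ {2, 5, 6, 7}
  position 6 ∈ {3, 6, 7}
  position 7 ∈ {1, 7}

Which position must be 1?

position 7

The 7 variables together cover exactly {1, 2, 3, 4, 5, 6, 7} — 7 values for 7 variables — and 4 appears only in position 1's list, so position 1 = 4.
The 6 still-open variables together cover exactly {1, 2, 3, 5, 6, 7} — 6 values for 6 variables — and 1 appears only in position 7's list, so position 7 = 1.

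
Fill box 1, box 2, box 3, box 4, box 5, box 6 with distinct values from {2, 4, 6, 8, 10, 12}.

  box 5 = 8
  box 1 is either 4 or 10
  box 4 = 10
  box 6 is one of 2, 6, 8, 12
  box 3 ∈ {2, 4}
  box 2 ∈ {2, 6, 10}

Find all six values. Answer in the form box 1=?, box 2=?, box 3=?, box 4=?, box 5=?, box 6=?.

box 1=4, box 2=6, box 3=2, box 4=10, box 5=8, box 6=12

box 4 has just one choice, so box 4 = 10. Strike 10 from box 1, box 2.
box 5's domain is down to {8}, so box 5 = 8. Eliminate 8 elsewhere: box 6.
box 1 must be 4 (only option left). Remove 4 from box 3.
That leaves box 3 = 2. Eliminate 2 elsewhere: box 2, box 6.
box 2's domain is down to {6}, so box 2 = 6. Eliminate 6 elsewhere: box 6.
box 6 must be 12 (only option left).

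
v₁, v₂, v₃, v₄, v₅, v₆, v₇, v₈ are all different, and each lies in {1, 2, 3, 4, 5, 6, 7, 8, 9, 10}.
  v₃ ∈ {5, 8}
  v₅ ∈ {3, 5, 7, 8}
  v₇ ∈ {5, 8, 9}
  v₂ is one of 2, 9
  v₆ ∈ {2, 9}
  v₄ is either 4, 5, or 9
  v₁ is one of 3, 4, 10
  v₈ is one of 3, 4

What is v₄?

The 8 variables draw from only 8 values {2, 3, 4, 5, 7, 8, 9, 10}, so each is used; only v₅ can be 7, hence v₅ = 7.
The 7 still-open variables draw from only 7 values {2, 3, 4, 5, 8, 9, 10}, so each is used; only v₁ can be 10, hence v₁ = 10.
The 6 still-open variables together cover exactly {2, 3, 4, 5, 8, 9} — 6 values for 6 variables — and 3 appears only in v₈'s list, so v₈ = 3.
The 5 still-open variables draw from only 5 values {2, 4, 5, 8, 9}, so each is used; only v₄ can be 4, hence v₄ = 4.

4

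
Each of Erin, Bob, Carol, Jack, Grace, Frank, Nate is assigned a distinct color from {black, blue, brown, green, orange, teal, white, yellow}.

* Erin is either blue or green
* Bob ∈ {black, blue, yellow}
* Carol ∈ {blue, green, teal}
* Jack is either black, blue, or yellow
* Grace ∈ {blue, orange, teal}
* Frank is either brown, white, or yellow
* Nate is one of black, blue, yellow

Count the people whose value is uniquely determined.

3

Bob, Jack, Nate share exactly the 3 values {black, blue, yellow}; by pigeonhole those values go to them, so strike black, blue, yellow from Erin, Carol, Grace, Frank.
Erin's domain is down to {green}, so Erin = green. Strike green from Carol.
Carol has just one choice, so Carol = teal. Eliminate teal elsewhere: Grace.
That leaves Grace = orange.
Determined: Erin=green, Carol=teal, Grace=orange. The other people each still have more than one consistent value. That makes 3.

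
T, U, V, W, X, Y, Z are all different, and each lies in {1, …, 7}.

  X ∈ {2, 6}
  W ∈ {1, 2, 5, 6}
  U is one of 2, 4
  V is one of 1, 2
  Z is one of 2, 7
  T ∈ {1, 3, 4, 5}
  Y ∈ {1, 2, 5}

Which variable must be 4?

U

Among the 7 variables, 3 fits only T (and all 7 values in {1, 2, 3, 4, 5, 6, 7} must be used), so T = 3.
The 6 still-open variables together cover exactly {1, 2, 4, 5, 6, 7} — 6 values for 6 variables — and 4 appears only in U's list, so U = 4.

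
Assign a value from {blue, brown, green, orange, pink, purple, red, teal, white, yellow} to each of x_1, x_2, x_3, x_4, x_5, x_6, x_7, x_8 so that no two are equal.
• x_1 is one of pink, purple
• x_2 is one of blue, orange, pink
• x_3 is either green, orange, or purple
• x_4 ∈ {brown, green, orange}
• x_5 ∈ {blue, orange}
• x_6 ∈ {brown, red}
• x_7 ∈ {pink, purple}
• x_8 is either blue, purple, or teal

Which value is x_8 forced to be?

The 8 variables together cover exactly {blue, brown, green, orange, pink, purple, red, teal} — 8 values for 8 variables — and red appears only in x_6's list, so x_6 = red.
Among the 7 still-open variables, brown fits only x_4 (and all 7 values in {blue, brown, green, orange, pink, purple, teal} must be used), so x_4 = brown.
Among the 6 still-open variables, green fits only x_3 (and all 6 values in {blue, green, orange, pink, purple, teal} must be used), so x_3 = green.
The 5 still-open variables draw from only 5 values {blue, orange, pink, purple, teal}, so each is used; only x_8 can be teal, hence x_8 = teal.

teal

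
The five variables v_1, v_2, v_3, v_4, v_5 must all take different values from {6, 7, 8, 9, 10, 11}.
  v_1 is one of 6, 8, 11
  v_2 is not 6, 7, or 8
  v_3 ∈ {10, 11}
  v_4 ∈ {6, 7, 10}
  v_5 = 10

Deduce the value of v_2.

v_5 has just one choice, so v_5 = 10. Eliminate 10 elsewhere: v_2, v_3, v_4.
v_3 has just one choice, so v_3 = 11. Strike 11 from v_1, v_2.
So v_2 = 9.

9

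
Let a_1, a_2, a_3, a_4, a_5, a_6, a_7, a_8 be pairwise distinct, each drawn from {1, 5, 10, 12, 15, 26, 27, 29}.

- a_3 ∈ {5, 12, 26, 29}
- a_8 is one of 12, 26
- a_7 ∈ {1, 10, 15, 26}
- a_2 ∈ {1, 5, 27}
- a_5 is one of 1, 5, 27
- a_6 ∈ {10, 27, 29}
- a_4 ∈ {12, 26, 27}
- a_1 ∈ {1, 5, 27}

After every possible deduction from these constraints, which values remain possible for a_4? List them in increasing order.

12, 26

Among the 8 variables, 15 fits only a_7 (and all 8 values in {1, 5, 10, 12, 15, 26, 27, 29} must be used), so a_7 = 15.
The 7 still-open variables together cover exactly {1, 5, 10, 12, 26, 27, 29} — 7 values for 7 variables — and 10 appears only in a_6's list, so a_6 = 10.
Among the 6 still-open variables, 29 fits only a_3 (and all 6 values in {1, 5, 12, 26, 27, 29} must be used), so a_3 = 29.
The 3 variables a_1, a_2, a_5 are confined to {1, 5, 27}, which locks those values in; drop them from a_4.
No further eliminations apply; a_4 can still be any of 12, 26.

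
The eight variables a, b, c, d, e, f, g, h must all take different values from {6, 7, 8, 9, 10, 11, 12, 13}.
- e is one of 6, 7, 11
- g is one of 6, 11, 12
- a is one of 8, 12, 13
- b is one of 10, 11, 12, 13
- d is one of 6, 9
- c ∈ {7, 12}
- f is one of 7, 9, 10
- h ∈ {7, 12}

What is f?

The 8 variables draw from only 8 values {6, 7, 8, 9, 10, 11, 12, 13}, so each is used; only a can be 8, hence a = 8.
The 7 still-open variables together cover exactly {6, 7, 9, 10, 11, 12, 13} — 7 values for 7 variables — and 13 appears only in b's list, so b = 13.
The 6 still-open variables together cover exactly {6, 7, 9, 10, 11, 12} — 6 values for 6 variables — and 10 appears only in f's list, so f = 10.

10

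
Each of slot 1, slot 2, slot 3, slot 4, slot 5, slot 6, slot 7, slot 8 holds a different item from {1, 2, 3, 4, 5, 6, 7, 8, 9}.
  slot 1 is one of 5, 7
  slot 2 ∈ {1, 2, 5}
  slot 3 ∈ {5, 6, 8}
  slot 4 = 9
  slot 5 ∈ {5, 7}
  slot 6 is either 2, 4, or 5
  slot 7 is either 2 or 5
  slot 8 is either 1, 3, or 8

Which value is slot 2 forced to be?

1

slot 4 has just one choice, so slot 4 = 9.
slot 1 and slot 5 between them cover only {5, 7} — a naked pair. Remove those values from slot 2, slot 3, slot 6, slot 7.
slot 7 has just one choice, so slot 7 = 2. Strike 2 from slot 2, slot 6.
So slot 2 = 1.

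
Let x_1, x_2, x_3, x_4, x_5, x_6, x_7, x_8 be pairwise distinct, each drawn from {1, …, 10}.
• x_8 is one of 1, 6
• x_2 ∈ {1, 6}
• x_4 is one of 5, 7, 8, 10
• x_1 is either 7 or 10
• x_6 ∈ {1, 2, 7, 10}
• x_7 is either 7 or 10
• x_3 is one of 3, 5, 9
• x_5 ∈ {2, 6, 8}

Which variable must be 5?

x_1 and x_7 between them cover only {7, 10} — a naked pair. Remove those values from x_4, x_6.
x_2 and x_8 between them cover only {1, 6} — a naked pair. Remove those values from x_5, x_6.
x_6's domain is down to {2}, so x_6 = 2. Strike 2 from x_5.
That leaves x_5 = 8. Remove 8 from x_4.
So 5 goes to x_4.

x_4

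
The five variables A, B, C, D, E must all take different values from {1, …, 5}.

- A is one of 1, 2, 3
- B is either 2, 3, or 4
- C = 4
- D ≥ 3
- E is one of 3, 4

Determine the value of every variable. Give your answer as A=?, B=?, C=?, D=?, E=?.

C must be 4 (only option left). So B, D, E can't be 4.
E must be 3 (only option left). So A, B, D can't be 3.
B has just one choice, so B = 2. Remove 2 from A.
D's domain is down to {5}, so D = 5.
A's domain is down to {1}, so A = 1.

A=1, B=2, C=4, D=5, E=3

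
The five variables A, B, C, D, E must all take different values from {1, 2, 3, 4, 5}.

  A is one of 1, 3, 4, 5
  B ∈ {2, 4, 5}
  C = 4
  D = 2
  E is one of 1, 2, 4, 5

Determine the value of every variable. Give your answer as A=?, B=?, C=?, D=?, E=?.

C's domain is down to {4}, so C = 4. So A, B, E can't be 4.
D has just one choice, so D = 2. Remove 2 from B, E.
That leaves B = 5. Remove 5 from A, E.
E must be 1 (only option left). Eliminate 1 elsewhere: A.
A must be 3 (only option left).

A=3, B=5, C=4, D=2, E=1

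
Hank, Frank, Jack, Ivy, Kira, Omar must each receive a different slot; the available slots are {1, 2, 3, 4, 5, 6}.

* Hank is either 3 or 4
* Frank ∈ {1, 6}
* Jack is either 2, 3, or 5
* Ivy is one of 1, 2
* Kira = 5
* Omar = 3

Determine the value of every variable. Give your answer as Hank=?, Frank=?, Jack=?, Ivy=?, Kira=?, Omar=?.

Hank=4, Frank=6, Jack=2, Ivy=1, Kira=5, Omar=3

Kira has just one choice, so Kira = 5. Remove 5 from Jack.
That leaves Omar = 3. So Hank, Jack can't be 3.
Hank has just one choice, so Hank = 4.
Jack has just one choice, so Jack = 2. Eliminate 2 elsewhere: Ivy.
Ivy has just one choice, so Ivy = 1. Eliminate 1 elsewhere: Frank.
Frank's domain is down to {6}, so Frank = 6.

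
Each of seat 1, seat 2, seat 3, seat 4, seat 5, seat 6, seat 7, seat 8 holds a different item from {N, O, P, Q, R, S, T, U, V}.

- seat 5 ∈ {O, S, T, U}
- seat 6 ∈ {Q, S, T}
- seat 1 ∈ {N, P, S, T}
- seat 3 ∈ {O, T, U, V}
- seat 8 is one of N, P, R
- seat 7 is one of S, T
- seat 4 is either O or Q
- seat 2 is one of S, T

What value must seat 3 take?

seat 2 and seat 7 share exactly the 2 values {S, T}; by pigeonhole those values go to them, so strike S, T from seat 1, seat 3, seat 5, seat 6.
That leaves seat 6 = Q. Remove Q from seat 4.
That leaves seat 4 = O. Strike O from seat 3, seat 5.
seat 5 has just one choice, so seat 5 = U. Remove U from seat 3.
So seat 3 = V.

V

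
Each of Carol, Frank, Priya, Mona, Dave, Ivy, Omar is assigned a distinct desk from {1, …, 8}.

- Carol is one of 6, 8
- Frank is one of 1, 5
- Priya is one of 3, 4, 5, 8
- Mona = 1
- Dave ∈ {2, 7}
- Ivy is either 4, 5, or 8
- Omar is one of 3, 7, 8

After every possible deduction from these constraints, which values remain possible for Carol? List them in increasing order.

Mona has just one choice, so Mona = 1. So Frank can't be 1.
That leaves Frank = 5. Eliminate 5 elsewhere: Priya, Ivy.
No further eliminations apply; Carol can still be any of 6, 8.

6, 8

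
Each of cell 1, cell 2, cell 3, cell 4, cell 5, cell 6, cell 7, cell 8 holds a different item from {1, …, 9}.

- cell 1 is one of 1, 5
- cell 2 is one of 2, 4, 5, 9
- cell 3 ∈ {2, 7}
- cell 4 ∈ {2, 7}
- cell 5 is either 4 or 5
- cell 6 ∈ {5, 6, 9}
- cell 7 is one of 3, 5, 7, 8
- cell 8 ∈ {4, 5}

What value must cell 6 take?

cell 3 and cell 4 between them cover only {2, 7} — a naked pair. Remove those values from cell 2, cell 7.
cell 5 and cell 8 share exactly the 2 values {4, 5}; by pigeonhole those values go to them, so strike 4, 5 from cell 1, cell 2, cell 6, cell 7.
cell 1 must be 1 (only option left).
cell 2 must be 9 (only option left). Eliminate 9 elsewhere: cell 6.
So cell 6 = 6.

6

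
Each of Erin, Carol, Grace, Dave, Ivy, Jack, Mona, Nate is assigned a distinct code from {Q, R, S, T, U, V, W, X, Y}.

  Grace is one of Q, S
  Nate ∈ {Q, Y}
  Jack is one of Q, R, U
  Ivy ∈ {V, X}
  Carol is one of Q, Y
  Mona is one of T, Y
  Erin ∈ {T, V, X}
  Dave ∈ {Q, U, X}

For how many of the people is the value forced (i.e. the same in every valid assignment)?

4

The 8 variables draw from only 8 values {Q, R, S, T, U, V, X, Y}, so each is used; only Jack can be R, hence Jack = R.
The 7 still-open variables together cover exactly {Q, S, T, U, V, X, Y} — 7 values for 7 variables — and S appears only in Grace's list, so Grace = S.
The 6 still-open variables draw from only 6 values {Q, T, U, V, X, Y}, so each is used; only Dave can be U, hence Dave = U.
Carol and Nate between them cover only {Q, Y} — a naked pair. Remove those values from Mona.
Mona has just one choice, so Mona = T. Strike T from Erin.
Determined: Grace=S, Dave=U, Jack=R, Mona=T. The other people each still have more than one consistent value. That makes 4.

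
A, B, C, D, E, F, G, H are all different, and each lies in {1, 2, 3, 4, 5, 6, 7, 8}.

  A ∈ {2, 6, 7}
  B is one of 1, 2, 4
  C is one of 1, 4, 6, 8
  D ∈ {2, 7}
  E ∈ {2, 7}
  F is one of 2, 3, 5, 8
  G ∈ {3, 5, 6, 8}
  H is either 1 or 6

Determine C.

D and E between them cover only {2, 7} — a naked pair. Remove those values from A, B, F.
That leaves A = 6. So C, G, H can't be 6.
That leaves H = 1. So B, C can't be 1.
That leaves B = 4. Remove 4 from C.
So C = 8.

8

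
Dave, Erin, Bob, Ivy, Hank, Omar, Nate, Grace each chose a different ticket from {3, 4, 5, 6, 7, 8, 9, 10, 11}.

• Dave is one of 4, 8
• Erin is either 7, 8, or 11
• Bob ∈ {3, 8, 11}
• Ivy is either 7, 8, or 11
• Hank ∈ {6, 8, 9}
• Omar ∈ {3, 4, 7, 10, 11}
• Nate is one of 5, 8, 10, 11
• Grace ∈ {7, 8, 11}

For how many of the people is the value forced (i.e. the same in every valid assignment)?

Erin, Ivy, Grace share exactly the 3 values {7, 8, 11}; by pigeonhole those values go to them, so strike 7, 8, 11 from Dave, Bob, Hank, Omar, Nate.
Dave has just one choice, so Dave = 4. Eliminate 4 elsewhere: Omar.
Bob must be 3 (only option left). Eliminate 3 elsewhere: Omar.
That leaves Omar = 10. Eliminate 10 elsewhere: Nate.
Nate must be 5 (only option left).
Determined: Dave=4, Bob=3, Omar=10, Nate=5. The other people each still have more than one consistent value. That makes 4.

4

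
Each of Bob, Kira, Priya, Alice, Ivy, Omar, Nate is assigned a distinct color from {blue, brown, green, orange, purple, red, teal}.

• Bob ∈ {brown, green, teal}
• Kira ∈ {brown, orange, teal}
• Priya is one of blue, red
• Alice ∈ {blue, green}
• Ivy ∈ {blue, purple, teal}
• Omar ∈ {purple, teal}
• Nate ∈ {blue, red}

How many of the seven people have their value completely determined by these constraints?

The 7 variables draw from only 7 values {blue, brown, green, orange, purple, red, teal}, so each is used; only Kira can be orange, hence Kira = orange.
The 6 still-open variables together cover exactly {blue, brown, green, purple, red, teal} — 6 values for 6 variables — and brown appears only in Bob's list, so Bob = brown.
Among the 5 still-open variables, green fits only Alice (and all 5 values in {blue, green, purple, red, teal} must be used), so Alice = green.
Priya and Nate share exactly the 2 values {blue, red}; by pigeonhole those values go to them, so strike blue, red from Ivy.
Determined: Bob=brown, Kira=orange, Alice=green. The other people each still have more than one consistent value. That makes 3.

3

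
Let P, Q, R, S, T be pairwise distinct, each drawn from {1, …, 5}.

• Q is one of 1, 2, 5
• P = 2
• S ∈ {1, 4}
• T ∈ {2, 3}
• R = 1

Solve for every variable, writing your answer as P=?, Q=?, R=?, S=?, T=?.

P must be 2 (only option left). Remove 2 from Q, T.
R must be 1 (only option left). Strike 1 from Q, S.
That leaves S = 4.
That leaves T = 3.
Q has just one choice, so Q = 5.

P=2, Q=5, R=1, S=4, T=3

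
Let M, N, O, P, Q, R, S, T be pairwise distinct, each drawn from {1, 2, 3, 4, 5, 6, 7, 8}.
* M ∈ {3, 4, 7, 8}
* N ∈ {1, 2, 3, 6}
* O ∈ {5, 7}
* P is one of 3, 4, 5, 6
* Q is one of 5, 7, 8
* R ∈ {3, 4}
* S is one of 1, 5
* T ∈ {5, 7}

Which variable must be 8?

Q

Among the 8 variables, 2 fits only N (and all 8 values in {1, 2, 3, 4, 5, 6, 7, 8} must be used), so N = 2.
Among the 7 still-open variables, 1 fits only S (and all 7 values in {1, 3, 4, 5, 6, 7, 8} must be used), so S = 1.
The 6 still-open variables draw from only 6 values {3, 4, 5, 6, 7, 8}, so each is used; only P can be 6, hence P = 6.
O and T between them cover only {5, 7} — a naked pair. Remove those values from M, Q.
So 8 goes to Q.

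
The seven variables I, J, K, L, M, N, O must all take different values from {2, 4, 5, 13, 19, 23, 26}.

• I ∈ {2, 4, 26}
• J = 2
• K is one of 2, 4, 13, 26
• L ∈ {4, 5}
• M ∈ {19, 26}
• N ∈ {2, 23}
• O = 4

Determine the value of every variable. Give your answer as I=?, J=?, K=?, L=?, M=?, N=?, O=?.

I=26, J=2, K=13, L=5, M=19, N=23, O=4

J has just one choice, so J = 2. Remove 2 from I, K, N.
N has just one choice, so N = 23.
O must be 4 (only option left). Eliminate 4 elsewhere: I, K, L.
I's domain is down to {26}, so I = 26. Strike 26 from K, M.
K must be 13 (only option left).
L must be 5 (only option left).
That leaves M = 19.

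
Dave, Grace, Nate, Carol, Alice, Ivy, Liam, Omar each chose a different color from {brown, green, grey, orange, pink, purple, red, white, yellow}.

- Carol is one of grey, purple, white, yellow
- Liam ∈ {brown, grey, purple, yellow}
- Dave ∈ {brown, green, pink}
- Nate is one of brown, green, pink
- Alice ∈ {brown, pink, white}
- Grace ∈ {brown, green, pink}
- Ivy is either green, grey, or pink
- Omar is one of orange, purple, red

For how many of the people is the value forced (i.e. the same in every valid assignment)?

Dave, Grace, Nate between them cover only {brown, green, pink} — a naked triple. Remove those values from Alice, Ivy, Liam.
That leaves Alice = white. Remove white from Carol.
Ivy has just one choice, so Ivy = grey. Strike grey from Carol, Liam.
The 2 variables Carol and Liam are confined to {purple, yellow}, which locks those values in; drop them from Omar.
Determined: Alice=white, Ivy=grey. The other people each still have more than one consistent value. That makes 2.

2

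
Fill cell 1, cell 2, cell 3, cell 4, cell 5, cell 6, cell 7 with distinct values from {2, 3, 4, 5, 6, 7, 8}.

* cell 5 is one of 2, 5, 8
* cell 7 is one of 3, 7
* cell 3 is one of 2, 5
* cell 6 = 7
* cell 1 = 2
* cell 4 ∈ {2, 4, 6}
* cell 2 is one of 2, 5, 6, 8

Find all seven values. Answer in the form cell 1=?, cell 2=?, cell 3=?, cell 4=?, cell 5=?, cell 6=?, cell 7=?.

cell 1=2, cell 2=6, cell 3=5, cell 4=4, cell 5=8, cell 6=7, cell 7=3

cell 1's domain is down to {2}, so cell 1 = 2. So cell 2, cell 3, cell 4, cell 5 can't be 2.
cell 3 must be 5 (only option left). Eliminate 5 elsewhere: cell 2, cell 5.
cell 5 has just one choice, so cell 5 = 8. Remove 8 from cell 2.
cell 6 must be 7 (only option left). Eliminate 7 elsewhere: cell 7.
cell 7 has just one choice, so cell 7 = 3.
cell 2 must be 6 (only option left). So cell 4 can't be 6.
That leaves cell 4 = 4.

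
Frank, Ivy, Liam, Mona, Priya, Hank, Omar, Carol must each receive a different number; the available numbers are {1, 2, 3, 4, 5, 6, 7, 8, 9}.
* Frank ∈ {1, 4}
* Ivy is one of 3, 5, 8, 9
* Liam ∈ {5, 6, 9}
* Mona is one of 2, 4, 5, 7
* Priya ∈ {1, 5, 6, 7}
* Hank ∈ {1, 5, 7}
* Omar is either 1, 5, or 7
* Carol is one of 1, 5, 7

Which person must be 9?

Hank, Omar, Carol share exactly the 3 values {1, 5, 7}; by pigeonhole those values go to them, so strike 1, 5, 7 from Frank, Ivy, Liam, Mona, Priya.
That leaves Frank = 4. Strike 4 from Mona.
Mona has just one choice, so Mona = 2.
That leaves Priya = 6. So Liam can't be 6.
So 9 goes to Liam.

Liam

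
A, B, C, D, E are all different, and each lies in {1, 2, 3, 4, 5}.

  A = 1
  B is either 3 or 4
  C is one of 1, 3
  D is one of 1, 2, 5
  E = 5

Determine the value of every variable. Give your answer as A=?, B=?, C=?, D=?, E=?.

A must be 1 (only option left). Eliminate 1 elsewhere: C, D.
C must be 3 (only option left). Remove 3 from B.
E has just one choice, so E = 5. Eliminate 5 elsewhere: D.
B's domain is down to {4}, so B = 4.
D must be 2 (only option left).

A=1, B=4, C=3, D=2, E=5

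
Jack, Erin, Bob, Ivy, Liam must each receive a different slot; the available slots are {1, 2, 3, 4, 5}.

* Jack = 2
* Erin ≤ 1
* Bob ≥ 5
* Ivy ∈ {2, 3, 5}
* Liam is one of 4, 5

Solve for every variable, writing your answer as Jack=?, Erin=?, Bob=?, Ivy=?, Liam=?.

Jack's domain is down to {2}, so Jack = 2. So Ivy can't be 2.
Erin has just one choice, so Erin = 1.
Bob has just one choice, so Bob = 5. Remove 5 from Ivy, Liam.
That leaves Ivy = 3.
Liam must be 4 (only option left).

Jack=2, Erin=1, Bob=5, Ivy=3, Liam=4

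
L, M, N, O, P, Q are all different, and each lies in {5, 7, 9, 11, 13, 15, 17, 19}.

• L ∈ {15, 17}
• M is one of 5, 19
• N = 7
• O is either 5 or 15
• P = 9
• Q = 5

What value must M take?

19

N has just one choice, so N = 7.
P's domain is down to {9}, so P = 9.
That leaves Q = 5. Strike 5 from M, O.
So M = 19.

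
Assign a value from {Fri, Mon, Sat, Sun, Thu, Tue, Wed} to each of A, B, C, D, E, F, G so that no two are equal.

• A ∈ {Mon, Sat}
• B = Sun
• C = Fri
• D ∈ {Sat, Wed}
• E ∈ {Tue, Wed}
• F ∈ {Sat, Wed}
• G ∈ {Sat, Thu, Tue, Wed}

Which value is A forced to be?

B must be Sun (only option left).
C's domain is down to {Fri}, so C = Fri.
The 5 still-open variables together cover exactly {Mon, Sat, Thu, Tue, Wed} — 5 values for 5 variables — and Mon appears only in A's list, so A = Mon.

Mon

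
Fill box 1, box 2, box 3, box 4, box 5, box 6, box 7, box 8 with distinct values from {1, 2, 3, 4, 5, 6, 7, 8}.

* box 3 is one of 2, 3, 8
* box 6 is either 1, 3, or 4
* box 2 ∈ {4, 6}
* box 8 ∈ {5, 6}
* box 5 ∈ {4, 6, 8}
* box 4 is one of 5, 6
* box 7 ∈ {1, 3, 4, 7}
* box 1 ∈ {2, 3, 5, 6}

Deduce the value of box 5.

The 8 variables together cover exactly {1, 2, 3, 4, 5, 6, 7, 8} — 8 values for 8 variables — and 7 appears only in box 7's list, so box 7 = 7.
Among the 7 still-open variables, 1 fits only box 6 (and all 7 values in {1, 2, 3, 4, 5, 6, 8} must be used), so box 6 = 1.
The 2 variables box 4 and box 8 are confined to {5, 6}, which locks those values in; drop them from box 1, box 2, box 5.
box 2's domain is down to {4}, so box 2 = 4. Eliminate 4 elsewhere: box 5.
So box 5 = 8.

8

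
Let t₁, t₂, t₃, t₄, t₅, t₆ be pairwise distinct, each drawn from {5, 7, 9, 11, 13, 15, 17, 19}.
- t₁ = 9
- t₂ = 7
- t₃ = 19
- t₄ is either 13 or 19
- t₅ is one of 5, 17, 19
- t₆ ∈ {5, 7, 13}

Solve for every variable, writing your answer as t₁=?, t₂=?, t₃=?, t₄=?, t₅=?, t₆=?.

t₁'s domain is down to {9}, so t₁ = 9.
t₂'s domain is down to {7}, so t₂ = 7. Strike 7 from t₆.
t₃ has just one choice, so t₃ = 19. Remove 19 from t₄, t₅.
t₄ must be 13 (only option left). Strike 13 from t₆.
t₆ must be 5 (only option left). Eliminate 5 elsewhere: t₅.
t₅ must be 17 (only option left).

t₁=9, t₂=7, t₃=19, t₄=13, t₅=17, t₆=5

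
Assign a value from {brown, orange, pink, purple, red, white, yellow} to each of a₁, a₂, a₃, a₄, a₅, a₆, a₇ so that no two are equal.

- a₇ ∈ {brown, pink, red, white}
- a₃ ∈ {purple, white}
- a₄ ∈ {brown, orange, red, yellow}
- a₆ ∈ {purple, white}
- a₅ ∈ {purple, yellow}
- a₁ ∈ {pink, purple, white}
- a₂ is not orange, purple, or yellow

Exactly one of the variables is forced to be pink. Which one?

The 7 variables draw from only 7 values {brown, orange, pink, purple, red, white, yellow}, so each is used; only a₄ can be orange, hence a₄ = orange.
The 6 still-open variables draw from only 6 values {brown, pink, purple, red, white, yellow}, so each is used; only a₅ can be yellow, hence a₅ = yellow.
The 2 variables a₃ and a₆ are confined to {purple, white}, which locks those values in; drop them from a₁, a₂, a₇.
So pink goes to a₁.

a₁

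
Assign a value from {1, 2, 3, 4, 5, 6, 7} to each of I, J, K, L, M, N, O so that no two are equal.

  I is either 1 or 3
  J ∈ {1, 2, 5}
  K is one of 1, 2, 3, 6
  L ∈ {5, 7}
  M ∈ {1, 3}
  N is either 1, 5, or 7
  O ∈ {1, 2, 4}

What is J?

The 7 variables draw from only 7 values {1, 2, 3, 4, 5, 6, 7}, so each is used; only O can be 4, hence O = 4.
The 6 still-open variables together cover exactly {1, 2, 3, 5, 6, 7} — 6 values for 6 variables — and 6 appears only in K's list, so K = 6.
The 5 still-open variables together cover exactly {1, 2, 3, 5, 7} — 5 values for 5 variables — and 2 appears only in J's list, so J = 2.

2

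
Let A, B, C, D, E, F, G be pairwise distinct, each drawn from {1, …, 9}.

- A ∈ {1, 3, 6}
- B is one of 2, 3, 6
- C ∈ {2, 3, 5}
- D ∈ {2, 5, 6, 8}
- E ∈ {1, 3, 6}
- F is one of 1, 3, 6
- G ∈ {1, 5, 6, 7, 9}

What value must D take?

8

A, E, F share exactly the 3 values {1, 3, 6}; by pigeonhole those values go to them, so strike 1, 3, 6 from B, C, D, G.
B's domain is down to {2}, so B = 2. Eliminate 2 elsewhere: C, D.
C has just one choice, so C = 5. Eliminate 5 elsewhere: D, G.
So D = 8.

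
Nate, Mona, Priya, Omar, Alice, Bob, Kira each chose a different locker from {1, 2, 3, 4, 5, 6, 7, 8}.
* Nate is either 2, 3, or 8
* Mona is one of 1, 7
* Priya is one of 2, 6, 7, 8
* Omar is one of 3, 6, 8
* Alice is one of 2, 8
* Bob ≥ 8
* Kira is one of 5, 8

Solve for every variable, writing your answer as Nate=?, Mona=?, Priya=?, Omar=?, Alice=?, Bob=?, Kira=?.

Bob must be 8 (only option left). Remove 8 from Nate, Priya, Omar, Alice, Kira.
Kira's domain is down to {5}, so Kira = 5.
That leaves Alice = 2. Remove 2 from Nate, Priya.
That leaves Nate = 3. Remove 3 from Omar.
Omar must be 6 (only option left). Remove 6 from Priya.
Priya's domain is down to {7}, so Priya = 7. Strike 7 from Mona.
Mona must be 1 (only option left).

Nate=3, Mona=1, Priya=7, Omar=6, Alice=2, Bob=8, Kira=5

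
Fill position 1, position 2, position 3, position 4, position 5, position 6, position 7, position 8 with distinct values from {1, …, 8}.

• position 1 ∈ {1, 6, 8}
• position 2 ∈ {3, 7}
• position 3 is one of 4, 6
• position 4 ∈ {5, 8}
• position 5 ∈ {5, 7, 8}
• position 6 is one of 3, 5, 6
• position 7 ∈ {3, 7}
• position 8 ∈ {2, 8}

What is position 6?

6

Among the 8 variables, 1 fits only position 1 (and all 8 values in {1, 2, 3, 4, 5, 6, 7, 8} must be used), so position 1 = 1.
Among the 7 still-open variables, 2 fits only position 8 (and all 7 values in {2, 3, 4, 5, 6, 7, 8} must be used), so position 8 = 2.
Among the 6 still-open variables, 4 fits only position 3 (and all 6 values in {3, 4, 5, 6, 7, 8} must be used), so position 3 = 4.
The 5 still-open variables together cover exactly {3, 5, 6, 7, 8} — 5 values for 5 variables — and 6 appears only in position 6's list, so position 6 = 6.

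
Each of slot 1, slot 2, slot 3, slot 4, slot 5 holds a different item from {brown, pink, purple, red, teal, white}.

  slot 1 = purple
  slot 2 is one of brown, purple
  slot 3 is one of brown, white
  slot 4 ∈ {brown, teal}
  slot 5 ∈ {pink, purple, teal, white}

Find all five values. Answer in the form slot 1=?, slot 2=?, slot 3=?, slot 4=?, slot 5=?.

slot 1=purple, slot 2=brown, slot 3=white, slot 4=teal, slot 5=pink

slot 1 must be purple (only option left). Remove purple from slot 2, slot 5.
That leaves slot 2 = brown. Strike brown from slot 3, slot 4.
slot 3 has just one choice, so slot 3 = white. Remove white from slot 5.
slot 4 must be teal (only option left). Eliminate teal elsewhere: slot 5.
slot 5's domain is down to {pink}, so slot 5 = pink.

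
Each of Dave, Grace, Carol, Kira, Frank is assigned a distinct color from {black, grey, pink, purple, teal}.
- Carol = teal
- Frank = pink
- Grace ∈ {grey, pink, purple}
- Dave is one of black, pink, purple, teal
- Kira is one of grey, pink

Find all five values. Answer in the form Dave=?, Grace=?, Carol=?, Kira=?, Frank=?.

Dave=black, Grace=purple, Carol=teal, Kira=grey, Frank=pink

Carol must be teal (only option left). Remove teal from Dave.
That leaves Frank = pink. Eliminate pink elsewhere: Dave, Grace, Kira.
That leaves Kira = grey. Remove grey from Grace.
Grace has just one choice, so Grace = purple. So Dave can't be purple.
Dave has just one choice, so Dave = black.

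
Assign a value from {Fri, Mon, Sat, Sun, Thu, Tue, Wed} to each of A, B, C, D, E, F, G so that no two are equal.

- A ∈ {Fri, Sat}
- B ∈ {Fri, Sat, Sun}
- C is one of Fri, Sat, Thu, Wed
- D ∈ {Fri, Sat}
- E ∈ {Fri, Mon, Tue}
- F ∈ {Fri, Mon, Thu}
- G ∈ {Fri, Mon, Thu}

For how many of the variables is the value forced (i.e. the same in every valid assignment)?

The 7 variables together cover exactly {Fri, Mon, Sat, Sun, Thu, Tue, Wed} — 7 values for 7 variables — and Sun appears only in B's list, so B = Sun.
Among the 6 still-open variables, Tue fits only E (and all 6 values in {Fri, Mon, Sat, Thu, Tue, Wed} must be used), so E = Tue.
The 5 still-open variables together cover exactly {Fri, Mon, Sat, Thu, Wed} — 5 values for 5 variables — and Wed appears only in C's list, so C = Wed.
A and D between them cover only {Fri, Sat} — a naked pair. Remove those values from F, G.
Determined: B=Sun, C=Wed, E=Tue. The other variables each still have more than one consistent value. That makes 3.

3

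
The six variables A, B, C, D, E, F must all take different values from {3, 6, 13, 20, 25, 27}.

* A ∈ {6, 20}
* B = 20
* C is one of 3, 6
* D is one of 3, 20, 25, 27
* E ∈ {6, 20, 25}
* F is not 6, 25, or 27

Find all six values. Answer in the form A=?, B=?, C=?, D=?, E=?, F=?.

B's domain is down to {20}, so B = 20. Remove 20 from A, D, E, F.
A has just one choice, so A = 6. Strike 6 from C, E.
C must be 3 (only option left). Strike 3 from D, F.
That leaves E = 25. Eliminate 25 elsewhere: D.
That leaves F = 13.
D must be 27 (only option left).

A=6, B=20, C=3, D=27, E=25, F=13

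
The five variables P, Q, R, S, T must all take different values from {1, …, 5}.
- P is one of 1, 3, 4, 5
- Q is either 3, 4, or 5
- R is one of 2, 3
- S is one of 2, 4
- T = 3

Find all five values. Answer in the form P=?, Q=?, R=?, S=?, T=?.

T must be 3 (only option left). So P, Q, R can't be 3.
R must be 2 (only option left). Strike 2 from S.
S must be 4 (only option left). Remove 4 from P, Q.
Q's domain is down to {5}, so Q = 5. So P can't be 5.
P's domain is down to {1}, so P = 1.

P=1, Q=5, R=2, S=4, T=3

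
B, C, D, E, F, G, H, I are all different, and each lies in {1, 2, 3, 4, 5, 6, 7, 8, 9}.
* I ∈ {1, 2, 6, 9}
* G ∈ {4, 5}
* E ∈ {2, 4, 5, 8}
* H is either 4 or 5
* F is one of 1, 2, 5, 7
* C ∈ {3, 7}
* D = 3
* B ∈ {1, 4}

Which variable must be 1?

D must be 3 (only option left). Strike 3 from C.
That leaves C = 7. Remove 7 from F.
G and H between them cover only {4, 5} — a naked pair. Remove those values from B, E, F.
So 1 goes to B.

B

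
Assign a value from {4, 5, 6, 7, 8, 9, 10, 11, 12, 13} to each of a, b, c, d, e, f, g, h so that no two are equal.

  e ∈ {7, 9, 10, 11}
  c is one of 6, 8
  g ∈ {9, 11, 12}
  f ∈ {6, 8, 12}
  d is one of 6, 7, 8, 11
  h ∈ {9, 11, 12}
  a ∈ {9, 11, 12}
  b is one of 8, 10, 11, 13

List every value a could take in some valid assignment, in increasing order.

9, 11, 12

The 8 variables together cover exactly {6, 7, 8, 9, 10, 11, 12, 13} — 8 values for 8 variables — and 13 appears only in b's list, so b = 13.
Among the 7 still-open variables, 10 fits only e (and all 7 values in {6, 7, 8, 9, 10, 11, 12} must be used), so e = 10.
The 6 still-open variables together cover exactly {6, 7, 8, 9, 11, 12} — 6 values for 6 variables — and 7 appears only in d's list, so d = 7.
a, g, h share exactly the 3 values {9, 11, 12}; by pigeonhole those values go to them, so strike 9, 11, 12 from f.
No further eliminations apply; a can still be any of 9, 11, 12.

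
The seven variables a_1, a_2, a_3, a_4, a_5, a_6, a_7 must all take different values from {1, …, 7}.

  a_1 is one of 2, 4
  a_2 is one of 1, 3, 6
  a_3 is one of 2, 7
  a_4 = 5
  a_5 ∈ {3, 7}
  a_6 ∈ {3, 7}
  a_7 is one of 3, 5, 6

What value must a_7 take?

6

a_4 must be 5 (only option left). Remove 5 from a_7.
Among the 6 still-open variables, 1 fits only a_2 (and all 6 values in {1, 2, 3, 4, 6, 7} must be used), so a_2 = 1.
Among the 5 still-open variables, 4 fits only a_1 (and all 5 values in {2, 3, 4, 6, 7} must be used), so a_1 = 4.
The 4 still-open variables draw from only 4 values {2, 3, 6, 7}, so each is used; only a_3 can be 2, hence a_3 = 2.
The 3 still-open variables draw from only 3 values {3, 6, 7}, so each is used; only a_7 can be 6, hence a_7 = 6.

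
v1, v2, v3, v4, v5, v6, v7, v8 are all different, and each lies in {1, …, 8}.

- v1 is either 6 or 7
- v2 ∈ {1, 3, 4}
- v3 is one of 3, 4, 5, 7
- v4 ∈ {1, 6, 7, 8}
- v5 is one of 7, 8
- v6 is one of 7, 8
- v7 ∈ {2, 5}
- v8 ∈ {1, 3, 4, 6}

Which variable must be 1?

v4

The 8 variables draw from only 8 values {1, 2, 3, 4, 5, 6, 7, 8}, so each is used; only v7 can be 2, hence v7 = 2.
The 7 still-open variables draw from only 7 values {1, 3, 4, 5, 6, 7, 8}, so each is used; only v3 can be 5, hence v3 = 5.
The 2 variables v5 and v6 are confined to {7, 8}, which locks those values in; drop them from v1, v4.
v1's domain is down to {6}, so v1 = 6. So v4, v8 can't be 6.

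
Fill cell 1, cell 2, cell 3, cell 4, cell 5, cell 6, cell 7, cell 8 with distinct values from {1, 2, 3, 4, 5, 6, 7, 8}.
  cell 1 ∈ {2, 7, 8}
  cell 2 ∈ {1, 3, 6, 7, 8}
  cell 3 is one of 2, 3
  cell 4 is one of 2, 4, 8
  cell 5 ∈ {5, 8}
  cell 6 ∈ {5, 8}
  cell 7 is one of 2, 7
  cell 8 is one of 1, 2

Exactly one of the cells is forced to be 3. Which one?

The 8 variables draw from only 8 values {1, 2, 3, 4, 5, 6, 7, 8}, so each is used; only cell 4 can be 4, hence cell 4 = 4.
The 7 still-open variables draw from only 7 values {1, 2, 3, 5, 6, 7, 8}, so each is used; only cell 2 can be 6, hence cell 2 = 6.
The 6 still-open variables together cover exactly {1, 2, 3, 5, 7, 8} — 6 values for 6 variables — and 1 appears only in cell 8's list, so cell 8 = 1.
Among the 5 still-open variables, 3 fits only cell 3 (and all 5 values in {2, 3, 5, 7, 8} must be used), so cell 3 = 3.

cell 3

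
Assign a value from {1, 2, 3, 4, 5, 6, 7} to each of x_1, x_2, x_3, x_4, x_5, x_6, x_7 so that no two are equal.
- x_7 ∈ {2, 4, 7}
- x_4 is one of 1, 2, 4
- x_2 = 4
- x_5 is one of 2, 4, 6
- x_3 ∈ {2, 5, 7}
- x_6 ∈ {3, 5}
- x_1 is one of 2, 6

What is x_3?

x_2 has just one choice, so x_2 = 4. So x_4, x_5, x_7 can't be 4.
The 6 still-open variables together cover exactly {1, 2, 3, 5, 6, 7} — 6 values for 6 variables — and 1 appears only in x_4's list, so x_4 = 1.
The 5 still-open variables draw from only 5 values {2, 3, 5, 6, 7}, so each is used; only x_6 can be 3, hence x_6 = 3.
Among the 4 still-open variables, 5 fits only x_3 (and all 4 values in {2, 5, 6, 7} must be used), so x_3 = 5.

5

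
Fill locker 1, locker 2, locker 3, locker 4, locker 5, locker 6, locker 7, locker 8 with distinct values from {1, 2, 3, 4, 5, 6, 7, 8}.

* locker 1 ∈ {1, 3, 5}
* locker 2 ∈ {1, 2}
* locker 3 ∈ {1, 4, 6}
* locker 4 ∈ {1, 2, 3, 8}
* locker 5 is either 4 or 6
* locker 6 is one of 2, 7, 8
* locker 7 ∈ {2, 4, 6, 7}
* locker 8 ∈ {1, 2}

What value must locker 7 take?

The 8 variables together cover exactly {1, 2, 3, 4, 5, 6, 7, 8} — 8 values for 8 variables — and 5 appears only in locker 1's list, so locker 1 = 5.
The 7 still-open variables draw from only 7 values {1, 2, 3, 4, 6, 7, 8}, so each is used; only locker 4 can be 3, hence locker 4 = 3.
The 6 still-open variables together cover exactly {1, 2, 4, 6, 7, 8} — 6 values for 6 variables — and 8 appears only in locker 6's list, so locker 6 = 8.
Among the 5 still-open variables, 7 fits only locker 7 (and all 5 values in {1, 2, 4, 6, 7} must be used), so locker 7 = 7.

7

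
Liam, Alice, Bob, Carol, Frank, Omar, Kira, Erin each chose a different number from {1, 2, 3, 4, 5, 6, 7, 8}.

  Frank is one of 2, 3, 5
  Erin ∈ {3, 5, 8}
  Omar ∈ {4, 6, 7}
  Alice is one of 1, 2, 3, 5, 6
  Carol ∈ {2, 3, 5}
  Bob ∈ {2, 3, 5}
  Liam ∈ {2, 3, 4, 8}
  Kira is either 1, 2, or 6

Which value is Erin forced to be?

8

Among the 8 variables, 7 fits only Omar (and all 8 values in {1, 2, 3, 4, 5, 6, 7, 8} must be used), so Omar = 7.
The 7 still-open variables draw from only 7 values {1, 2, 3, 4, 5, 6, 8}, so each is used; only Liam can be 4, hence Liam = 4.
The 6 still-open variables together cover exactly {1, 2, 3, 5, 6, 8} — 6 values for 6 variables — and 8 appears only in Erin's list, so Erin = 8.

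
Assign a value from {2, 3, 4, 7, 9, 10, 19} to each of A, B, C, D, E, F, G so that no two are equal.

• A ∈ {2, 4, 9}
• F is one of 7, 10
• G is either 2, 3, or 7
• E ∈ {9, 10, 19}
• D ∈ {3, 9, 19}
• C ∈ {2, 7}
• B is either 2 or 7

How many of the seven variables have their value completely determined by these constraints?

3

The 7 variables draw from only 7 values {2, 3, 4, 7, 9, 10, 19}, so each is used; only A can be 4, hence A = 4.
B and C between them cover only {2, 7} — a naked pair. Remove those values from F, G.
F must be 10 (only option left). So E can't be 10.
G's domain is down to {3}, so G = 3. Strike 3 from D.
Determined: A=4, F=10, G=3. The other variables each still have more than one consistent value. That makes 3.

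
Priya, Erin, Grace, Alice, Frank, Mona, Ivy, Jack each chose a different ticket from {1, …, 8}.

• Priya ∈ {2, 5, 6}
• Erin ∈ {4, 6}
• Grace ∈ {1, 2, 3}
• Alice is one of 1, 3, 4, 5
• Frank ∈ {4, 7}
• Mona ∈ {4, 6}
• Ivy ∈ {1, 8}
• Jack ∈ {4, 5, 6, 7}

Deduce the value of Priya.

The 8 variables draw from only 8 values {1, 2, 3, 4, 5, 6, 7, 8}, so each is used; only Ivy can be 8, hence Ivy = 8.
The 2 variables Erin and Mona are confined to {4, 6}, which locks those values in; drop them from Priya, Alice, Frank, Jack.
Frank has just one choice, so Frank = 7. Remove 7 from Jack.
That leaves Jack = 5. Strike 5 from Priya, Alice.
So Priya = 2.

2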